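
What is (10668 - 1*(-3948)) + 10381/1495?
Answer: 21861301/1495 ≈ 14623.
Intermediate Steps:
(10668 - 1*(-3948)) + 10381/1495 = (10668 + 3948) + 10381*(1/1495) = 14616 + 10381/1495 = 21861301/1495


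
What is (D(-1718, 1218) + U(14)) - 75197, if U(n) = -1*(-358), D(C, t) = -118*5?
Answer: -75429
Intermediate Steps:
D(C, t) = -590
U(n) = 358
(D(-1718, 1218) + U(14)) - 75197 = (-590 + 358) - 75197 = -232 - 75197 = -75429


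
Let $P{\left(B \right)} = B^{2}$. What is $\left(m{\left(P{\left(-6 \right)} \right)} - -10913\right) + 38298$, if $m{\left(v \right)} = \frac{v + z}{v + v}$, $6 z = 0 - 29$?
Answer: $\frac{21259339}{432} \approx 49211.0$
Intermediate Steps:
$z = - \frac{29}{6}$ ($z = \frac{0 - 29}{6} = \frac{1}{6} \left(-29\right) = - \frac{29}{6} \approx -4.8333$)
$m{\left(v \right)} = \frac{- \frac{29}{6} + v}{2 v}$ ($m{\left(v \right)} = \frac{v - \frac{29}{6}}{v + v} = \frac{- \frac{29}{6} + v}{2 v}$)
$\left(m{\left(P{\left(-6 \right)} \right)} - -10913\right) + 38298 = \left(\frac{-29 + 6 \left(-6\right)^{2}}{12 \left(-6\right)^{2}} - -10913\right) + 38298 = \left(\frac{-29 + 6 \cdot 36}{12 \cdot 36} + 10913\right) + 38298 = \left(\frac{1}{12} \cdot \frac{1}{36} \left(-29 + 216\right) + 10913\right) + 38298 = \left(\frac{1}{12} \cdot \frac{1}{36} \cdot 187 + 10913\right) + 38298 = \left(\frac{187}{432} + 10913\right) + 38298 = \frac{4714603}{432} + 38298 = \frac{21259339}{432}$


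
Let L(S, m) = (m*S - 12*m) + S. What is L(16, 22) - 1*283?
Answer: -179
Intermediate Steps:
L(S, m) = S - 12*m + S*m (L(S, m) = (S*m - 12*m) + S = (-12*m + S*m) + S = S - 12*m + S*m)
L(16, 22) - 1*283 = (16 - 12*22 + 16*22) - 1*283 = (16 - 264 + 352) - 283 = 104 - 283 = -179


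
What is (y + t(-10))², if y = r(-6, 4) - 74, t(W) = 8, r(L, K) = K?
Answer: 3844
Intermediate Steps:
y = -70 (y = 4 - 74 = -70)
(y + t(-10))² = (-70 + 8)² = (-62)² = 3844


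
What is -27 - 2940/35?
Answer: -111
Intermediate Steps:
-27 - 2940/35 = -27 - 84*1 = -27 - 84 = -111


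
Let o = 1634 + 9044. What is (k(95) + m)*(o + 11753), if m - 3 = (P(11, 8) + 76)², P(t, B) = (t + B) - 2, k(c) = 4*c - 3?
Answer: 202529499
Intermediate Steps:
o = 10678
k(c) = -3 + 4*c
P(t, B) = -2 + B + t (P(t, B) = (B + t) - 2 = -2 + B + t)
m = 8652 (m = 3 + ((-2 + 8 + 11) + 76)² = 3 + (17 + 76)² = 3 + 93² = 3 + 8649 = 8652)
(k(95) + m)*(o + 11753) = ((-3 + 4*95) + 8652)*(10678 + 11753) = ((-3 + 380) + 8652)*22431 = (377 + 8652)*22431 = 9029*22431 = 202529499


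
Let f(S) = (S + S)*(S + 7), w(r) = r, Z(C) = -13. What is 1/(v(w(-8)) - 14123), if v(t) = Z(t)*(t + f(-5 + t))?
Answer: -1/16047 ≈ -6.2317e-5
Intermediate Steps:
f(S) = 2*S*(7 + S) (f(S) = (2*S)*(7 + S) = 2*S*(7 + S))
v(t) = -13*t - 26*(-5 + t)*(2 + t) (v(t) = -13*(t + 2*(-5 + t)*(7 + (-5 + t))) = -13*(t + 2*(-5 + t)*(2 + t)) = -13*t - 26*(-5 + t)*(2 + t))
1/(v(w(-8)) - 14123) = 1/((260 - 26*(-8)² + 65*(-8)) - 14123) = 1/((260 - 26*64 - 520) - 14123) = 1/((260 - 1664 - 520) - 14123) = 1/(-1924 - 14123) = 1/(-16047) = -1/16047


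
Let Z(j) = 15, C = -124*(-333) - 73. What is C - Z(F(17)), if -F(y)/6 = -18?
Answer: 41204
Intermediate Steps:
F(y) = 108 (F(y) = -6*(-18) = 108)
C = 41219 (C = 41292 - 73 = 41219)
C - Z(F(17)) = 41219 - 1*15 = 41219 - 15 = 41204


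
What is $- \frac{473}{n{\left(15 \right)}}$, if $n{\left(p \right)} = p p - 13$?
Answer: $- \frac{473}{212} \approx -2.2311$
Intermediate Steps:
$n{\left(p \right)} = -13 + p^{2}$ ($n{\left(p \right)} = p^{2} - 13 = -13 + p^{2}$)
$- \frac{473}{n{\left(15 \right)}} = - \frac{473}{-13 + 15^{2}} = - \frac{473}{-13 + 225} = - \frac{473}{212}$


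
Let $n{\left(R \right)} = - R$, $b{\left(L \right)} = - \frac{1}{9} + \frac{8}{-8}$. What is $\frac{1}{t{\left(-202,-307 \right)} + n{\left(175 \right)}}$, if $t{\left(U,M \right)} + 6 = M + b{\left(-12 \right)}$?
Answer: $- \frac{9}{4402} \approx -0.0020445$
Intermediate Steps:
$b{\left(L \right)} = - \frac{10}{9}$ ($b{\left(L \right)} = \left(-1\right) \frac{1}{9} + 8 \left(- \frac{1}{8}\right) = - \frac{1}{9} - 1 = - \frac{10}{9}$)
$t{\left(U,M \right)} = - \frac{64}{9} + M$ ($t{\left(U,M \right)} = -6 + \left(M - \frac{10}{9}\right) = -6 + \left(- \frac{10}{9} + M\right) = - \frac{64}{9} + M$)
$\frac{1}{t{\left(-202,-307 \right)} + n{\left(175 \right)}} = \frac{1}{\left(- \frac{64}{9} - 307\right) - 175} = \frac{1}{- \frac{2827}{9} - 175} = \frac{1}{- \frac{4402}{9}} = - \frac{9}{4402}$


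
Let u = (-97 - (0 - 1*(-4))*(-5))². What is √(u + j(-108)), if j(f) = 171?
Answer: 10*√61 ≈ 78.103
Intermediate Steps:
u = 5929 (u = (-97 - (0 + 4)*(-5))² = (-97 - 1*4*(-5))² = (-97 - 4*(-5))² = (-97 + 20)² = (-77)² = 5929)
√(u + j(-108)) = √(5929 + 171) = √6100 = 10*√61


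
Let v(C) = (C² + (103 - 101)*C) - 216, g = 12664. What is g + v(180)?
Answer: 45208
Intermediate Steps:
v(C) = -216 + C² + 2*C (v(C) = (C² + 2*C) - 216 = -216 + C² + 2*C)
g + v(180) = 12664 + (-216 + 180² + 2*180) = 12664 + (-216 + 32400 + 360) = 12664 + 32544 = 45208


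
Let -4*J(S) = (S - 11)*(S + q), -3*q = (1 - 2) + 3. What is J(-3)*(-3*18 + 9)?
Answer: 1155/2 ≈ 577.50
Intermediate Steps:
q = -⅔ (q = -((1 - 2) + 3)/3 = -(-1 + 3)/3 = -⅓*2 = -⅔ ≈ -0.66667)
J(S) = -(-11 + S)*(-⅔ + S)/4 (J(S) = -(S - 11)*(S - ⅔)/4 = -(-11 + S)*(-⅔ + S)/4)
J(-3)*(-3*18 + 9) = (-11/6 - ¼*(-3)² + (35/12)*(-3))*(-3*18 + 9) = (-11/6 - ¼*9 - 35/4)*(-54 + 9) = (-11/6 - 9/4 - 35/4)*(-45) = -77/6*(-45) = 1155/2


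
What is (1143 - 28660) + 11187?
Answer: -16330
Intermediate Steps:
(1143 - 28660) + 11187 = -27517 + 11187 = -16330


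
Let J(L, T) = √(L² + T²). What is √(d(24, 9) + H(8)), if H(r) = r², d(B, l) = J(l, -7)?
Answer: √(64 + √130) ≈ 8.6834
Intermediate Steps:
d(B, l) = √(49 + l²) (d(B, l) = √(l² + (-7)²) = √(l² + 49) = √(49 + l²))
√(d(24, 9) + H(8)) = √(√(49 + 9²) + 8²) = √(√(49 + 81) + 64) = √(√130 + 64) = √(64 + √130)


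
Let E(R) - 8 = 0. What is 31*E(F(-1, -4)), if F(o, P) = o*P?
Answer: 248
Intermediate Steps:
F(o, P) = P*o
E(R) = 8 (E(R) = 8 + 0 = 8)
31*E(F(-1, -4)) = 31*8 = 248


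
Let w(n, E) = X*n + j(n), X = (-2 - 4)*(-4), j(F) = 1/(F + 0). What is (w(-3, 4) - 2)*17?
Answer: -3791/3 ≈ -1263.7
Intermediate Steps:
j(F) = 1/F
X = 24 (X = -6*(-4) = 24)
w(n, E) = 1/n + 24*n (w(n, E) = 24*n + 1/n = 1/n + 24*n)
(w(-3, 4) - 2)*17 = ((1/(-3) + 24*(-3)) - 2)*17 = ((-⅓ - 72) - 2)*17 = (-217/3 - 2)*17 = -223/3*17 = -3791/3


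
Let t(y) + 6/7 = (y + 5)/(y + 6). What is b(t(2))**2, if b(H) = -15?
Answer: 225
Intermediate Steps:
t(y) = -6/7 + (5 + y)/(6 + y) (t(y) = -6/7 + (y + 5)/(y + 6) = -6/7 + (5 + y)/(6 + y))
b(t(2))**2 = (-15)**2 = 225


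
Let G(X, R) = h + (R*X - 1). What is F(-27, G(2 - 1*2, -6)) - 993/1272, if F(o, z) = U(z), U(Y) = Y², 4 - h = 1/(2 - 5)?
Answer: 39421/3816 ≈ 10.330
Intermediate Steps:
h = 13/3 (h = 4 - 1/(2 - 5) = 4 - 1/(-3) = 4 - 1*(-⅓) = 4 + ⅓ = 13/3 ≈ 4.3333)
G(X, R) = 10/3 + R*X (G(X, R) = 13/3 + (R*X - 1) = 13/3 + (-1 + R*X) = 10/3 + R*X)
F(o, z) = z²
F(-27, G(2 - 1*2, -6)) - 993/1272 = (10/3 - 6*(2 - 1*2))² - 993/1272 = (10/3 - 6*(2 - 2))² - 993*1/1272 = (10/3 - 6*0)² - 331/424 = (10/3 + 0)² - 331/424 = (10/3)² - 331/424 = 100/9 - 331/424 = 39421/3816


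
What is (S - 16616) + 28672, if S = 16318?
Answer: 28374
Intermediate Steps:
(S - 16616) + 28672 = (16318 - 16616) + 28672 = -298 + 28672 = 28374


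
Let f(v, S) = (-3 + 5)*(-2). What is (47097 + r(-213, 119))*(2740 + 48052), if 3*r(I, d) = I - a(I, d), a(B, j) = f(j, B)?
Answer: 7165836944/3 ≈ 2.3886e+9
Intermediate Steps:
f(v, S) = -4 (f(v, S) = 2*(-2) = -4)
a(B, j) = -4
r(I, d) = 4/3 + I/3 (r(I, d) = (I - 1*(-4))/3 = (I + 4)/3 = (4 + I)/3 = 4/3 + I/3)
(47097 + r(-213, 119))*(2740 + 48052) = (47097 + (4/3 + (1/3)*(-213)))*(2740 + 48052) = (47097 + (4/3 - 71))*50792 = (47097 - 209/3)*50792 = (141082/3)*50792 = 7165836944/3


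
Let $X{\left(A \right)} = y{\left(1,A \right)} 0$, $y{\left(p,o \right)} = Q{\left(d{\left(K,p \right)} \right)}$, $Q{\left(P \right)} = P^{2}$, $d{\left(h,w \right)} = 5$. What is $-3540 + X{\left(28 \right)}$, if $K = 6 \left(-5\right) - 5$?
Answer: $-3540$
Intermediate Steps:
$K = -35$ ($K = -30 - 5 = -35$)
$y{\left(p,o \right)} = 25$ ($y{\left(p,o \right)} = 5^{2} = 25$)
$X{\left(A \right)} = 0$ ($X{\left(A \right)} = 25 \cdot 0 = 0$)
$-3540 + X{\left(28 \right)} = -3540 + 0 = -3540$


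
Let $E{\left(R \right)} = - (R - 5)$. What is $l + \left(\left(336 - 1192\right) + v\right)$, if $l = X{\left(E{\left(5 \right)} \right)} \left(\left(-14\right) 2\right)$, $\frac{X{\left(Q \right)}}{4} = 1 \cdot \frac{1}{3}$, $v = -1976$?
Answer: $- \frac{8608}{3} \approx -2869.3$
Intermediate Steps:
$E{\left(R \right)} = 5 - R$ ($E{\left(R \right)} = - (-5 + R) = 5 - R$)
$X{\left(Q \right)} = \frac{4}{3}$ ($X{\left(Q \right)} = 4 \cdot 1 \cdot \frac{1}{3} = 4 \cdot \frac{1}{3} = \frac{4}{3}$)
$l = - \frac{112}{3}$ ($l = \frac{4 \left(\left(-14\right) 2\right)}{3} = \frac{4}{3} \left(-28\right) = - \frac{112}{3} \approx -37.333$)
$l + \left(\left(336 - 1192\right) + v\right) = - \frac{112}{3} + \left(\left(336 - 1192\right) - 1976\right) = - \frac{112}{3} - 2832 = - \frac{8608}{3}$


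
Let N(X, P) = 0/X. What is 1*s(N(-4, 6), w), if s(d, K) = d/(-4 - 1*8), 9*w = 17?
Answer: 0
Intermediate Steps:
N(X, P) = 0
w = 17/9 (w = (1/9)*17 = 17/9 ≈ 1.8889)
s(d, K) = -d/12 (s(d, K) = d/(-4 - 8) = d/(-12) = d*(-1/12) = -d/12)
1*s(N(-4, 6), w) = 1*(-1/12*0) = 1*0 = 0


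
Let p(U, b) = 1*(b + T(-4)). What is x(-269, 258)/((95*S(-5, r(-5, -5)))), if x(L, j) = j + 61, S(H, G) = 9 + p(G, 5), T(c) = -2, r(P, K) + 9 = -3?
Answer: 319/1140 ≈ 0.27982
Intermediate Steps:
r(P, K) = -12 (r(P, K) = -9 - 3 = -12)
p(U, b) = -2 + b (p(U, b) = 1*(b - 2) = 1*(-2 + b) = -2 + b)
S(H, G) = 12 (S(H, G) = 9 + (-2 + 5) = 9 + 3 = 12)
x(L, j) = 61 + j
x(-269, 258)/((95*S(-5, r(-5, -5)))) = (61 + 258)/((95*12)) = 319/1140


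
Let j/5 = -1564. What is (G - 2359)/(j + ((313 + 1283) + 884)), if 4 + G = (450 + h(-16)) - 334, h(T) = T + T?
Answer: 2279/5340 ≈ 0.42678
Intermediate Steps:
j = -7820 (j = 5*(-1564) = -7820)
h(T) = 2*T
G = 80 (G = -4 + ((450 + 2*(-16)) - 334) = -4 + ((450 - 32) - 334) = -4 + (418 - 334) = -4 + 84 = 80)
(G - 2359)/(j + ((313 + 1283) + 884)) = (80 - 2359)/(-7820 + ((313 + 1283) + 884)) = -2279/(-7820 + (1596 + 884)) = -2279/(-7820 + 2480) = -2279/(-5340) = -2279*(-1/5340) = 2279/5340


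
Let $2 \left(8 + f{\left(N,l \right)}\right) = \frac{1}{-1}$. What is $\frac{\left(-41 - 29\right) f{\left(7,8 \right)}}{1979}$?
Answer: $\frac{595}{1979} \approx 0.30066$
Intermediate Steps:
$f{\left(N,l \right)} = - \frac{17}{2}$ ($f{\left(N,l \right)} = -8 + \frac{1}{2 \left(-1\right)} = -8 + \frac{1}{2} \left(-1\right) = -8 - \frac{1}{2} = - \frac{17}{2}$)
$\frac{\left(-41 - 29\right) f{\left(7,8 \right)}}{1979} = \frac{\left(-41 - 29\right) \left(- \frac{17}{2}\right)}{1979} = \left(-70\right) \left(- \frac{17}{2}\right) \frac{1}{1979} = 595 \cdot \frac{1}{1979} = \frac{595}{1979}$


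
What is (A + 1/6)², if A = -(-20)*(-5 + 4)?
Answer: 14161/36 ≈ 393.36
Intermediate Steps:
A = -20 (A = -(-20)*(-1) = -5*4 = -20)
(A + 1/6)² = (-20 + 1/6)² = (-20 + (⅙)*1)² = (-20 + ⅙)² = (-119/6)² = 14161/36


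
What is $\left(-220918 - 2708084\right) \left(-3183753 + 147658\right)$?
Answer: $8892728327190$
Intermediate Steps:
$\left(-220918 - 2708084\right) \left(-3183753 + 147658\right) = \left(-2929002\right) \left(-3036095\right) = 8892728327190$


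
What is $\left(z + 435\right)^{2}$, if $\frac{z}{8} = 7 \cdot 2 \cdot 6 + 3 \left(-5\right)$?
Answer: $974169$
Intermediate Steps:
$z = 552$ ($z = 8 \left(7 \cdot 2 \cdot 6 + 3 \left(-5\right)\right) = 8 \left(7 \cdot 12 - 15\right) = 8 \left(84 - 15\right) = 8 \cdot 69 = 552$)
$\left(z + 435\right)^{2} = \left(552 + 435\right)^{2} = 987^{2} = 974169$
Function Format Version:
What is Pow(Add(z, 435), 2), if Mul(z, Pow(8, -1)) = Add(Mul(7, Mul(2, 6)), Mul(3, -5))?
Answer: 974169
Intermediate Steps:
z = 552 (z = Mul(8, Add(Mul(7, Mul(2, 6)), Mul(3, -5))) = Mul(8, Add(Mul(7, 12), -15)) = Mul(8, Add(84, -15)) = Mul(8, 69) = 552)
Pow(Add(z, 435), 2) = Pow(Add(552, 435), 2) = Pow(987, 2) = 974169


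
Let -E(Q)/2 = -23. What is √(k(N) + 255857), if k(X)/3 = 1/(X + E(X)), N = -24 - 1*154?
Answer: √123834777/22 ≈ 505.82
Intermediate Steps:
E(Q) = 46 (E(Q) = -2*(-23) = 46)
N = -178 (N = -24 - 154 = -178)
k(X) = 3/(46 + X) (k(X) = 3/(X + 46) = 3/(46 + X))
√(k(N) + 255857) = √(3/(46 - 178) + 255857) = √(3/(-132) + 255857) = √(3*(-1/132) + 255857) = √(-1/44 + 255857) = √(11257707/44) = √123834777/22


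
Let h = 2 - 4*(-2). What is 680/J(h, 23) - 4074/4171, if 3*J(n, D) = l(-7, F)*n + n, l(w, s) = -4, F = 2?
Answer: -2966/43 ≈ -68.977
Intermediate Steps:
h = 10 (h = 2 + 8 = 10)
J(n, D) = -n (J(n, D) = (-4*n + n)/3 = (-3*n)/3 = -n)
680/J(h, 23) - 4074/4171 = 680/((-1*10)) - 4074/4171 = 680/(-10) - 4074*1/4171 = 680*(-⅒) - 42/43 = -68 - 42/43 = -2966/43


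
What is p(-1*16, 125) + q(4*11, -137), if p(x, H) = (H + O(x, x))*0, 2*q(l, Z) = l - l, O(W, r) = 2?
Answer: 0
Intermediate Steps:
q(l, Z) = 0 (q(l, Z) = (l - l)/2 = (½)*0 = 0)
p(x, H) = 0 (p(x, H) = (H + 2)*0 = (2 + H)*0 = 0)
p(-1*16, 125) + q(4*11, -137) = 0 + 0 = 0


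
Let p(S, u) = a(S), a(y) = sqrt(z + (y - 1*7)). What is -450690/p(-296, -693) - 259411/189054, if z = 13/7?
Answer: -259411/189054 + 225345*I*sqrt(3689)/527 ≈ -1.3722 + 25971.0*I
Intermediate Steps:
z = 13/7 (z = 13*(1/7) = 13/7 ≈ 1.8571)
a(y) = sqrt(-36/7 + y) (a(y) = sqrt(13/7 + (y - 1*7)) = sqrt(13/7 + (y - 7)) = sqrt(13/7 + (-7 + y)) = sqrt(-36/7 + y))
p(S, u) = sqrt(-252 + 49*S)/7
-450690/p(-296, -693) - 259411/189054 = -450690*7/sqrt(-252 + 49*(-296)) - 259411/189054 = -450690*7/sqrt(-252 - 14504) - 259411*1/189054 = -450690*(-I*sqrt(3689)/1054) - 259411/189054 = -(-225345)*I*sqrt(3689)/527 - 259411/189054 = 225345*I*sqrt(3689)/527 - 259411/189054 = -259411/189054 + 225345*I*sqrt(3689)/527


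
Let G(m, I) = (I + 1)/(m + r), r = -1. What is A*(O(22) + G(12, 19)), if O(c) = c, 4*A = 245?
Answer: 32095/22 ≈ 1458.9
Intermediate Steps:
G(m, I) = (1 + I)/(-1 + m) (G(m, I) = (I + 1)/(m - 1) = (1 + I)/(-1 + m))
A = 245/4 (A = (¼)*245 = 245/4 ≈ 61.250)
A*(O(22) + G(12, 19)) = 245*(22 + (1 + 19)/(-1 + 12))/4 = 245*(22 + 20/11)/4 = (245/4)*(262/11) = 32095/22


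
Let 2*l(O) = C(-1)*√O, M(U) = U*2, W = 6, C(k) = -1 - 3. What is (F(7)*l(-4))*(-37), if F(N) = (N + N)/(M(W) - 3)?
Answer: 2072*I/9 ≈ 230.22*I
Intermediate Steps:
C(k) = -4
M(U) = 2*U
F(N) = 2*N/9 (F(N) = (N + N)/(2*6 - 3) = (2*N)/(12 - 3) = (2*N)/9 = (2*N)*(⅑) = 2*N/9)
l(O) = -2*√O (l(O) = (-4*√O)/2 = -2*√O)
(F(7)*l(-4))*(-37) = (((2/9)*7)*(-4*I))*(-37) = (14*(-4*I)/9)*(-37) = -56*I/9*(-37) = 2072*I/9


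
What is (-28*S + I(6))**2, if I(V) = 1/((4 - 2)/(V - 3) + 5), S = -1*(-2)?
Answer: 900601/289 ≈ 3116.3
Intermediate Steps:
S = 2
I(V) = 1/(5 + 2/(-3 + V)) (I(V) = 1/(2/(-3 + V) + 5) = 1/(5 + 2/(-3 + V)))
(-28*S + I(6))**2 = (-28*2 + (-3 + 6)/(-13 + 5*6))**2 = (-56 + 3/(-13 + 30))**2 = (-56 + 3/17)**2 = (-949/17)**2 = 900601/289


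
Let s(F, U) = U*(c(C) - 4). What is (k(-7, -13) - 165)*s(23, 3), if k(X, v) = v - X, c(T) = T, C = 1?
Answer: 1539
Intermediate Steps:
s(F, U) = -3*U (s(F, U) = U*(1 - 4) = U*(-3) = -3*U)
(k(-7, -13) - 165)*s(23, 3) = ((-13 - 1*(-7)) - 165)*(-3*3) = ((-13 + 7) - 165)*(-9) = (-6 - 165)*(-9) = -171*(-9) = 1539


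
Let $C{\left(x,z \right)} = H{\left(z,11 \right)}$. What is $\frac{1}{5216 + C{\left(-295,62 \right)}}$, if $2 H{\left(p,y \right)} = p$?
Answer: $\frac{1}{5247} \approx 0.00019059$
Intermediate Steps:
$H{\left(p,y \right)} = \frac{p}{2}$
$C{\left(x,z \right)} = \frac{z}{2}$
$\frac{1}{5216 + C{\left(-295,62 \right)}} = \frac{1}{5216 + \frac{1}{2} \cdot 62} = \frac{1}{5216 + 31} = \frac{1}{5247}$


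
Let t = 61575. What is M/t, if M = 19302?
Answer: 6434/20525 ≈ 0.31347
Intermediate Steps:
M/t = 19302/61575 = 19302*(1/61575) = 6434/20525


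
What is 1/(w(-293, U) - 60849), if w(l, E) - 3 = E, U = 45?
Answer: -1/60801 ≈ -1.6447e-5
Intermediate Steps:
w(l, E) = 3 + E
1/(w(-293, U) - 60849) = 1/((3 + 45) - 60849) = 1/(48 - 60849) = 1/(-60801) = -1/60801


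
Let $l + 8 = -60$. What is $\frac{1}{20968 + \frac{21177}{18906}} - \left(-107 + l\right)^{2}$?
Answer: $- \frac{4047013965573}{132147395} \approx -30625.0$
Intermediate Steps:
$l = -68$ ($l = -8 - 60 = -68$)
$\frac{1}{20968 + \frac{21177}{18906}} - \left(-107 + l\right)^{2} = \frac{1}{20968 + \frac{21177}{18906}} - \left(-107 - 68\right)^{2} = \frac{1}{20968 + 21177 \cdot \frac{1}{18906}} - \left(-175\right)^{2} = \frac{1}{20968 + \frac{7059}{6302}} - 30625 = \frac{1}{\frac{132147395}{6302}} - 30625 = \frac{6302}{132147395} - 30625 = - \frac{4047013965573}{132147395}$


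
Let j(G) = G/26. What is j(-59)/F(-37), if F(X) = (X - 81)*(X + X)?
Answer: -1/3848 ≈ -0.00025988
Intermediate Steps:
F(X) = 2*X*(-81 + X) (F(X) = (-81 + X)*(2*X) = 2*X*(-81 + X))
j(G) = G/26 (j(G) = G*(1/26) = G/26)
j(-59)/F(-37) = ((1/26)*(-59))/((2*(-37)*(-81 - 37))) = -59/(26*(2*(-37)*(-118))) = -59/26/8732 = -59/26*1/8732 = -1/3848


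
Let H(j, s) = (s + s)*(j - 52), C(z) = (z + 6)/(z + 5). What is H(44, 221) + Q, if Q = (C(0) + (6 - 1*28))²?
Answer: -77584/25 ≈ -3103.4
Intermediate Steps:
C(z) = (6 + z)/(5 + z)
H(j, s) = 2*s*(-52 + j) (H(j, s) = (2*s)*(-52 + j) = 2*s*(-52 + j))
Q = 10816/25 (Q = ((6 + 0)/(5 + 0) + (6 - 1*28))² = (6/5 + (6 - 28))² = ((⅕)*6 - 22)² = (6/5 - 22)² = (-104/5)² = 10816/25 ≈ 432.64)
H(44, 221) + Q = 2*221*(-52 + 44) + 10816/25 = 2*221*(-8) + 10816/25 = -3536 + 10816/25 = -77584/25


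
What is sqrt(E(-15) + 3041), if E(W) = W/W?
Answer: 39*sqrt(2) ≈ 55.154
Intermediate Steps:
E(W) = 1
sqrt(E(-15) + 3041) = sqrt(1 + 3041) = sqrt(3042) = 39*sqrt(2)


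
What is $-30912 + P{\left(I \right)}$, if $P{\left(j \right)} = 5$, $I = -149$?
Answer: $-30907$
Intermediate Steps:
$-30912 + P{\left(I \right)} = -30912 + 5 = -30907$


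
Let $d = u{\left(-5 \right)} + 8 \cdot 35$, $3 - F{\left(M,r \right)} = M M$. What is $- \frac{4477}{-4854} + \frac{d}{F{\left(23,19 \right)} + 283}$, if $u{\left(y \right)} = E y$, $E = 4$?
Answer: $- \frac{58043}{393174} \approx -0.14763$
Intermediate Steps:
$F{\left(M,r \right)} = 3 - M^{2}$ ($F{\left(M,r \right)} = 3 - M M = 3 - M^{2}$)
$u{\left(y \right)} = 4 y$
$d = 260$ ($d = 4 \left(-5\right) + 8 \cdot 35 = -20 + 280 = 260$)
$- \frac{4477}{-4854} + \frac{d}{F{\left(23,19 \right)} + 283} = - \frac{4477}{-4854} + \frac{260}{\left(3 - 23^{2}\right) + 283} = \left(-4477\right) \left(- \frac{1}{4854}\right) + \frac{260}{\left(3 - 529\right) + 283} = \frac{4477}{4854} + \frac{260}{\left(3 - 529\right) + 283} = \frac{4477}{4854} + \frac{260}{-526 + 283} = \frac{4477}{4854} + \frac{260}{-243} = \frac{4477}{4854} + 260 \left(- \frac{1}{243}\right) = \frac{4477}{4854} - \frac{260}{243} = - \frac{58043}{393174}$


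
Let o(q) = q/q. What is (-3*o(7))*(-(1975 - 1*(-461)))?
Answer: 7308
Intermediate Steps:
o(q) = 1
(-3*o(7))*(-(1975 - 1*(-461))) = (-3*1)*(-(1975 - 1*(-461))) = -(-3)*(1975 + 461) = -(-3)*2436 = -3*(-2436) = 7308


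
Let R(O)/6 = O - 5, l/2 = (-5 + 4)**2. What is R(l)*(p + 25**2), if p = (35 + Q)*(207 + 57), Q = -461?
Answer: 2013102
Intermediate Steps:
l = 2 (l = 2*(-5 + 4)**2 = 2*(-1)**2 = 2*1 = 2)
p = -112464 (p = (35 - 461)*(207 + 57) = -426*264 = -112464)
R(O) = -30 + 6*O (R(O) = 6*(O - 5) = 6*(-5 + O) = -30 + 6*O)
R(l)*(p + 25**2) = (-30 + 6*2)*(-112464 + 25**2) = (-30 + 12)*(-112464 + 625) = -18*(-111839) = 2013102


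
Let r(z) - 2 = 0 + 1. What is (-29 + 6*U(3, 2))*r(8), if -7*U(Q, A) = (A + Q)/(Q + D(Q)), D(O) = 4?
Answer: -4353/49 ≈ -88.837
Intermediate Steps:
r(z) = 3 (r(z) = 2 + (0 + 1) = 2 + 1 = 3)
U(Q, A) = -(A + Q)/(7*(4 + Q)) (U(Q, A) = -(A + Q)/(7*(Q + 4)) = -(A + Q)/(7*(4 + Q)))
(-29 + 6*U(3, 2))*r(8) = (-29 + 6*((-1*2 - 1*3)/(7*(4 + 3))))*3 = (-29 + 6*((1/7)*(-2 - 3)/7))*3 = (-29 + 6*((1/7)*(1/7)*(-5)))*3 = (-29 + 6*(-5/49))*3 = (-29 - 30/49)*3 = -1451/49*3 = -4353/49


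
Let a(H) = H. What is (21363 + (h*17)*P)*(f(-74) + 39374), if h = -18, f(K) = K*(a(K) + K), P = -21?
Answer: 1398509214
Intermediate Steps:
f(K) = 2*K² (f(K) = K*(K + K) = K*(2*K) = 2*K²)
(21363 + (h*17)*P)*(f(-74) + 39374) = (21363 - 18*17*(-21))*(2*(-74)² + 39374) = (21363 - 306*(-21))*(2*5476 + 39374) = (21363 + 6426)*(10952 + 39374) = 27789*50326 = 1398509214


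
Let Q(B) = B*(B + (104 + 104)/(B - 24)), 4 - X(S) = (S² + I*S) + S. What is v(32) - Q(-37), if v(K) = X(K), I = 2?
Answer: -159281/61 ≈ -2611.2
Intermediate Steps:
X(S) = 4 - S² - 3*S (X(S) = 4 - ((S² + 2*S) + S) = 4 - (S² + 3*S) = 4 + (-S² - 3*S) = 4 - S² - 3*S)
v(K) = 4 - K² - 3*K
Q(B) = B*(B + 208/(-24 + B))
v(32) - Q(-37) = (4 - 1*32² - 3*32) - (-37)*(208 + (-37)² - 24*(-37))/(-24 - 37) = (4 - 1*1024 - 96) - (-37)*(208 + 1369 + 888)/(-61) = (4 - 1024 - 96) - (-37)*(-1)*2465/61 = -1116 - 1*91205/61 = -1116 - 91205/61 = -159281/61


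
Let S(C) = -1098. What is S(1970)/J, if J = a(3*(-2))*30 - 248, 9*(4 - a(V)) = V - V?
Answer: 549/64 ≈ 8.5781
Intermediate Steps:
a(V) = 4 (a(V) = 4 - (V - V)/9 = 4 - ⅑*0 = 4 + 0 = 4)
J = -128 (J = 4*30 - 248 = 120 - 248 = -128)
S(1970)/J = -1098/(-128) = -1098*(-1/128) = 549/64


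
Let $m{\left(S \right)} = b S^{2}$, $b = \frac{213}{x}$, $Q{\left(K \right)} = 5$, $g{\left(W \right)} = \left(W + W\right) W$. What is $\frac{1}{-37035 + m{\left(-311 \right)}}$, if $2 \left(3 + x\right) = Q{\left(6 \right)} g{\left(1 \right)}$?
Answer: $\frac{2}{20527503} \approx 9.743 \cdot 10^{-8}$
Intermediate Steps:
$g{\left(W \right)} = 2 W^{2}$ ($g{\left(W \right)} = 2 W W = 2 W^{2}$)
$x = 2$ ($x = -3 + \frac{5 \cdot 2 \cdot 1^{2}}{2} = -3 + \frac{5 \cdot 2 \cdot 1}{2} = -3 + \frac{5 \cdot 2}{2} = -3 + \frac{1}{2} \cdot 10 = -3 + 5 = 2$)
$b = \frac{213}{2} \approx 106.5$
$m{\left(S \right)} = \frac{213 S^{2}}{2}$
$\frac{1}{-37035 + m{\left(-311 \right)}} = \frac{1}{-37035 + \frac{213 \left(-311\right)^{2}}{2}} = \frac{1}{-37035 + \frac{213}{2} \cdot 96721} = \frac{1}{-37035 + \frac{20601573}{2}} = \frac{1}{\frac{20527503}{2}} = \frac{2}{20527503}$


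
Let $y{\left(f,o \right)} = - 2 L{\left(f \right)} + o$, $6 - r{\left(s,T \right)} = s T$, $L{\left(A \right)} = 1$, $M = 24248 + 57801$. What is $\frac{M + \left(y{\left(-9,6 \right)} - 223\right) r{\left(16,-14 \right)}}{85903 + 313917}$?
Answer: $\frac{31679}{399820} \approx 0.079233$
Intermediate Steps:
$M = 82049$
$r{\left(s,T \right)} = 6 - T s$ ($r{\left(s,T \right)} = 6 - s T = 6 - T s$)
$y{\left(f,o \right)} = -2 + o$ ($y{\left(f,o \right)} = \left(-2\right) 1 + o = -2 + o$)
$\frac{M + \left(y{\left(-9,6 \right)} - 223\right) r{\left(16,-14 \right)}}{85903 + 313917} = \frac{82049 + \left(\left(-2 + 6\right) - 223\right) \left(6 - \left(-14\right) 16\right)}{85903 + 313917} = \frac{82049 + \left(4 - 223\right) \left(6 + 224\right)}{399820} = \left(82049 - 50370\right) \frac{1}{399820} = 31679 \cdot \frac{1}{399820} = \frac{31679}{399820}$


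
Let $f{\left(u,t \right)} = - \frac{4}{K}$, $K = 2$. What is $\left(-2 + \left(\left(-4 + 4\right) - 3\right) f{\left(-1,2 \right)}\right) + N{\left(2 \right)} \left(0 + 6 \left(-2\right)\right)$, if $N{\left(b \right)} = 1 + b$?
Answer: $-32$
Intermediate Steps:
$f{\left(u,t \right)} = -2$ ($f{\left(u,t \right)} = - \frac{4}{2} = \left(-4\right) \frac{1}{2} = -2$)
$\left(-2 + \left(\left(-4 + 4\right) - 3\right) f{\left(-1,2 \right)}\right) + N{\left(2 \right)} \left(0 + 6 \left(-2\right)\right) = \left(-2 + \left(\left(-4 + 4\right) - 3\right) \left(-2\right)\right) + \left(1 + 2\right) \left(0 + 6 \left(-2\right)\right) = \left(-2 + \left(0 - 3\right) \left(-2\right)\right) + 3 \left(0 - 12\right) = \left(-2 - -6\right) + 3 \left(-12\right) = \left(-2 + 6\right) - 36 = 4 - 36 = -32$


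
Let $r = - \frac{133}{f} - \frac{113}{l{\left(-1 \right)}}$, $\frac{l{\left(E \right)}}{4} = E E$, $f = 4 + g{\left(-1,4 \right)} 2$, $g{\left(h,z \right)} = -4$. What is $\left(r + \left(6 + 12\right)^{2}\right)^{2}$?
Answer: $108241$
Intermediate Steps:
$f = -4$ ($f = 4 - 8 = -4$)
$l{\left(E \right)} = 4 E^{2}$ ($l{\left(E \right)} = 4 E E = 4 E^{2}$)
$r = 5$ ($r = - \frac{133}{-4} - \frac{113}{4 \left(-1\right)^{2}} = \left(-133\right) \left(- \frac{1}{4}\right) - \frac{113}{4 \cdot 1} = \frac{133}{4} - \frac{113}{4} = 5$)
$\left(r + \left(6 + 12\right)^{2}\right)^{2} = \left(5 + \left(6 + 12\right)^{2}\right)^{2} = \left(5 + 18^{2}\right)^{2} = \left(5 + 324\right)^{2} = 329^{2} = 108241$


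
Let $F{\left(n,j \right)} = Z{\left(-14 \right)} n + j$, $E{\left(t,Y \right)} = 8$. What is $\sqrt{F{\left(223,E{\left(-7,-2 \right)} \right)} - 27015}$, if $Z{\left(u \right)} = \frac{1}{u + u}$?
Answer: $\frac{i \sqrt{5294933}}{14} \approx 164.36 i$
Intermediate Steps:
$Z{\left(u \right)} = \frac{1}{2 u}$
$F{\left(n,j \right)} = j - \frac{n}{28}$ ($F{\left(n,j \right)} = \frac{1}{2 \left(-14\right)} n + j = \frac{1}{2} \left(- \frac{1}{14}\right) n + j = - \frac{n}{28} + j = j - \frac{n}{28}$)
$\sqrt{F{\left(223,E{\left(-7,-2 \right)} \right)} - 27015} = \sqrt{\left(8 - \frac{223}{28}\right) - 27015} = \sqrt{\frac{1}{28} - 27015} = \sqrt{- \frac{756419}{28}} = \frac{i \sqrt{5294933}}{14}$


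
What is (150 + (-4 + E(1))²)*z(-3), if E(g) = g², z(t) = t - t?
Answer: 0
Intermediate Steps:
z(t) = 0
(150 + (-4 + E(1))²)*z(-3) = (150 + (-4 + 1²)²)*0 = (150 + (-4 + 1)²)*0 = (150 + (-3)²)*0 = (150 + 9)*0 = 159*0 = 0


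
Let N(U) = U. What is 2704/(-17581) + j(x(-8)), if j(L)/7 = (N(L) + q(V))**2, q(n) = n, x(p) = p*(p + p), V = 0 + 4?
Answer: 2144316704/17581 ≈ 1.2197e+5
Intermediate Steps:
V = 4
x(p) = 2*p**2 (x(p) = p*(2*p) = 2*p**2)
j(L) = 7*(4 + L)**2 (j(L) = 7*(L + 4)**2 = 7*(4 + L)**2)
2704/(-17581) + j(x(-8)) = 2704/(-17581) + 7*(4 + 2*(-8)**2)**2 = 2704*(-1/17581) + 7*(4 + 2*64)**2 = -2704/17581 + 7*(4 + 128)**2 = -2704/17581 + 7*132**2 = -2704/17581 + 7*17424 = -2704/17581 + 121968 = 2144316704/17581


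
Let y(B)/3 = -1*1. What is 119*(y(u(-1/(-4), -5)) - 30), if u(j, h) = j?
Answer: -3927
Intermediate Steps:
y(B) = -3 (y(B) = 3*(-1*1) = 3*(-1) = -3)
119*(y(u(-1/(-4), -5)) - 30) = 119*(-3 - 30) = 119*(-33) = -3927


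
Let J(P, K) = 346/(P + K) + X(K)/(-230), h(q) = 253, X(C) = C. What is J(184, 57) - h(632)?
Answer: -13957947/55430 ≈ -251.81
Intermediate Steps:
J(P, K) = 346/(K + P) - K/230 (J(P, K) = 346/(P + K) + K/(-230) = 346/(K + P) + K*(-1/230) = 346/(K + P) - K/230)
J(184, 57) - h(632) = (79580 - 1*57² - 1*57*184)/(230*(57 + 184)) - 1*253 = (1/230)*(79580 - 1*3249 - 10488)/241 - 253 = (1/230)*(1/241)*(79580 - 3249 - 10488) - 253 = (1/230)*(1/241)*65843 - 253 = 65843/55430 - 253 = -13957947/55430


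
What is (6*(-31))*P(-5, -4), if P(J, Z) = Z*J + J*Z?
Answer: -7440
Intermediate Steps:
P(J, Z) = 2*J*Z (P(J, Z) = J*Z + J*Z = 2*J*Z)
(6*(-31))*P(-5, -4) = (6*(-31))*(2*(-5)*(-4)) = -186*40 = -7440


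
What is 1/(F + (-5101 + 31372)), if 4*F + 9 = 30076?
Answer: 4/135151 ≈ 2.9597e-5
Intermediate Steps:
F = 30067/4 (F = -9/4 + (¼)*30076 = -9/4 + 7519 = 30067/4 ≈ 7516.8)
1/(F + (-5101 + 31372)) = 1/(30067/4 + (-5101 + 31372)) = 1/(30067/4 + 26271) = 1/(135151/4) = 4/135151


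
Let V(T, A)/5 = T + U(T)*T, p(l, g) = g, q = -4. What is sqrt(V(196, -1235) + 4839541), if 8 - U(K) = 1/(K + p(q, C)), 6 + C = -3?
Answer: sqrt(169542152549)/187 ≈ 2201.9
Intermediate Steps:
C = -9 (C = -6 - 3 = -9)
U(K) = 8 - 1/(-9 + K) (U(K) = 8 - 1/(K - 9) = 8 - 1/(-9 + K))
V(T, A) = 5*T + 5*T*(-73 + 8*T)/(-9 + T) (V(T, A) = 5*(T + ((-73 + 8*T)/(-9 + T))*T) = 5*(T + T*(-73 + 8*T)/(-9 + T)) = 5*T + 5*T*(-73 + 8*T)/(-9 + T))
sqrt(V(196, -1235) + 4839541) = sqrt(5*196*(-82 + 9*196)/(-9 + 196) + 4839541) = sqrt(5*196*(-82 + 1764)/187 + 4839541) = sqrt(5*196*(1/187)*1682 + 4839541) = sqrt(1648360/187 + 4839541) = sqrt(906642527/187) = sqrt(169542152549)/187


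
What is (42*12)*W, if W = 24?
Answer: 12096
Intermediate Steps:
(42*12)*W = (42*12)*24 = 504*24 = 12096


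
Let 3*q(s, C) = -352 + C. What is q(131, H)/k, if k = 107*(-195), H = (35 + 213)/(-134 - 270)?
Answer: 35614/6322095 ≈ 0.0056333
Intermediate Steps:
H = -62/101 (H = 248/(-404) = 248*(-1/404) = -62/101 ≈ -0.61386)
k = -20865
q(s, C) = -352/3 + C/3 (q(s, C) = (-352 + C)/3 = -352/3 + C/3)
q(131, H)/k = (-352/3 + (⅓)*(-62/101))/(-20865) = (-352/3 - 62/303)*(-1/20865) = -35614/303*(-1/20865) = 35614/6322095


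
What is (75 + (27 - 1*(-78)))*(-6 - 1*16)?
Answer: -3960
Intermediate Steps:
(75 + (27 - 1*(-78)))*(-6 - 1*16) = (75 + (27 + 78))*(-6 - 16) = (75 + 105)*(-22) = 180*(-22) = -3960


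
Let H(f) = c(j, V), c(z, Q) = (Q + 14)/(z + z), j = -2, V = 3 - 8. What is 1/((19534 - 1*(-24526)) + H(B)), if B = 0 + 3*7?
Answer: 4/176231 ≈ 2.2697e-5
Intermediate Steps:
V = -5
B = 21 (B = 0 + 21 = 21)
c(z, Q) = (14 + Q)/(2*z) (c(z, Q) = (14 + Q)/((2*z)) = (14 + Q)*(1/(2*z)) = (14 + Q)/(2*z))
H(f) = -9/4 (H(f) = (½)*(14 - 5)/(-2) = (½)*(-½)*9 = -9/4)
1/((19534 - 1*(-24526)) + H(B)) = 1/((19534 - 1*(-24526)) - 9/4) = 1/((19534 + 24526) - 9/4) = 1/(44060 - 9/4) = 1/(176231/4) = 4/176231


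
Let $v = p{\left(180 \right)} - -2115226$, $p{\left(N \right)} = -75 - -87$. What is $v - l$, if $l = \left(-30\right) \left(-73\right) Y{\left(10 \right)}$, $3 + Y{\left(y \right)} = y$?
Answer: $2099908$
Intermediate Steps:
$Y{\left(y \right)} = -3 + y$
$p{\left(N \right)} = 12$ ($p{\left(N \right)} = -75 + 87 = 12$)
$l = 15330$ ($l = \left(-30\right) \left(-73\right) \left(-3 + 10\right) = 2190 \cdot 7 = 15330$)
$v = 2115238$ ($v = 12 - -2115226 = 12 + 2115226 = 2115238$)
$v - l = 2115238 - 15330 = 2099908$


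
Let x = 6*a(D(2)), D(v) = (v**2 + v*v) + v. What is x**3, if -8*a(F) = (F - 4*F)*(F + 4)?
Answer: 31255875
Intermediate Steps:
D(v) = v + 2*v**2 (D(v) = (v**2 + v**2) + v = 2*v**2 + v = v + 2*v**2)
a(F) = 3*F*(4 + F)/8 (a(F) = -(F - 4*F)*(F + 4)/8 = -(-3*F)*(4 + F)/8 = -(-3)*F*(4 + F)/8 = 3*F*(4 + F)/8)
x = 315 (x = 6*(3*(2*(1 + 2*2))*(4 + 2*(1 + 2*2))/8) = 6*(3*(2*(1 + 4))*(4 + 2*(1 + 4))/8) = 6*(3*(2*5)*(4 + 2*5)/8) = 6*((3/8)*10*(4 + 10)) = 6*((3/8)*10*14) = 6*(105/2) = 315)
x**3 = 315**3 = 31255875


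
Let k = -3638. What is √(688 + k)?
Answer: 5*I*√118 ≈ 54.314*I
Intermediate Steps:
√(688 + k) = √(688 - 3638) = √(-2950) = 5*I*√118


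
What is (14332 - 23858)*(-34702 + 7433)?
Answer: 259764494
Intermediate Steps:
(14332 - 23858)*(-34702 + 7433) = -9526*(-27269) = 259764494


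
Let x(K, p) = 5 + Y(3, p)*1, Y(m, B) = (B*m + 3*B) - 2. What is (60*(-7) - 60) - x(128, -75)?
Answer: -33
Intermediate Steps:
Y(m, B) = -2 + 3*B + B*m (Y(m, B) = (3*B + B*m) - 2 = -2 + 3*B + B*m)
x(K, p) = 3 + 6*p (x(K, p) = 5 + (-2 + 3*p + p*3)*1 = 5 + (-2 + 3*p + 3*p)*1 = 5 + (-2 + 6*p)*1 = 5 + (-2 + 6*p) = 3 + 6*p)
(60*(-7) - 60) - x(128, -75) = (60*(-7) - 60) - (3 + 6*(-75)) = (-420 - 60) - (3 - 450) = -480 - 1*(-447) = -480 + 447 = -33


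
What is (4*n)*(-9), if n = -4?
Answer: 144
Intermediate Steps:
(4*n)*(-9) = (4*(-4))*(-9) = -16*(-9) = 144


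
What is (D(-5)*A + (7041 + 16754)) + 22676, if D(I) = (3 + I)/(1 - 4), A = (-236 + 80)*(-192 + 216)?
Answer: 43975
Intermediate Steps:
A = -3744 (A = -156*24 = -3744)
D(I) = -1 - I/3 (D(I) = (3 + I)/(-3) = (3 + I)*(-⅓) = -1 - I/3)
(D(-5)*A + (7041 + 16754)) + 22676 = ((-1 - ⅓*(-5))*(-3744) + (7041 + 16754)) + 22676 = ((-1 + 5/3)*(-3744) + 23795) + 22676 = ((⅔)*(-3744) + 23795) + 22676 = (-2496 + 23795) + 22676 = 21299 + 22676 = 43975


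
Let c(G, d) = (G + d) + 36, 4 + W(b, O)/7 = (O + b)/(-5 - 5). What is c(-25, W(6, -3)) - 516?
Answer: -5351/10 ≈ -535.10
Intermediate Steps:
W(b, O) = -28 - 7*O/10 - 7*b/10 (W(b, O) = -28 + 7*((O + b)/(-5 - 5)) = -28 + 7*((O + b)/(-10)) = -28 + 7*((O + b)*(-1/10)) = -28 + 7*(-O/10 - b/10) = -28 + (-7*O/10 - 7*b/10) = -28 - 7*O/10 - 7*b/10)
c(G, d) = 36 + G + d
c(-25, W(6, -3)) - 516 = (36 - 25 + (-28 - 7/10*(-3) - 7/10*6)) - 516 = (36 - 25 + (-28 + 21/10 - 21/5)) - 516 = (36 - 25 - 301/10) - 516 = -191/10 - 516 = -5351/10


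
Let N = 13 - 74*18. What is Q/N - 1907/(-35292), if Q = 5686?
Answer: -198154979/46550148 ≈ -4.2568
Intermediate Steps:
N = -1319 (N = 13 - 1332 = -1319)
Q/N - 1907/(-35292) = 5686/(-1319) - 1907/(-35292) = 5686*(-1/1319) - 1907*(-1/35292) = -5686/1319 + 1907/35292 = -198154979/46550148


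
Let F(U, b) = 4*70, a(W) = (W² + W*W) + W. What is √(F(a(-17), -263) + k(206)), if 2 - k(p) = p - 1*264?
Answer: 2*√85 ≈ 18.439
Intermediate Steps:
a(W) = W + 2*W² (a(W) = (W² + W²) + W = 2*W² + W = W + 2*W²)
k(p) = 266 - p (k(p) = 2 - (p - 1*264) = 2 - (p - 264) = 2 - (-264 + p) = 2 + (264 - p) = 266 - p)
F(U, b) = 280
√(F(a(-17), -263) + k(206)) = √(280 + (266 - 1*206)) = √(280 + (266 - 206)) = √(280 + 60) = √340 = 2*√85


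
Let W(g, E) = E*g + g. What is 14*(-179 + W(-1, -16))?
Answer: -2296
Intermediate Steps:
W(g, E) = g + E*g
14*(-179 + W(-1, -16)) = 14*(-179 - (1 - 16)) = 14*(-179 - 1*(-15)) = 14*(-179 + 15) = 14*(-164) = -2296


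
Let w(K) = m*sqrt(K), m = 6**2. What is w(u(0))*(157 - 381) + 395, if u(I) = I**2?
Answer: 395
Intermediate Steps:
m = 36
w(K) = 36*sqrt(K)
w(u(0))*(157 - 381) + 395 = (36*sqrt(0**2))*(157 - 381) + 395 = (36*sqrt(0))*(-224) + 395 = (36*0)*(-224) + 395 = 0*(-224) + 395 = 0 + 395 = 395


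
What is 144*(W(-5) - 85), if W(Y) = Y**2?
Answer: -8640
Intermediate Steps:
144*(W(-5) - 85) = 144*((-5)**2 - 85) = 144*(25 - 85) = 144*(-60) = -8640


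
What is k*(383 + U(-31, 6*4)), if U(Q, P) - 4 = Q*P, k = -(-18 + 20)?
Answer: 714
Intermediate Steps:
k = -2 (k = -1*2 = -2)
U(Q, P) = 4 + P*Q (U(Q, P) = 4 + Q*P = 4 + P*Q)
k*(383 + U(-31, 6*4)) = -2*(383 + (4 + (6*4)*(-31))) = -2*(383 + (4 + 24*(-31))) = -2*(383 + (4 - 744)) = -2*(383 - 740) = -2*(-357) = 714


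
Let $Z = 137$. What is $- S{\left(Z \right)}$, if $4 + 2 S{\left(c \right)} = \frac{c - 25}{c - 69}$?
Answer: $\frac{20}{17} \approx 1.1765$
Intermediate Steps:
$S{\left(c \right)} = -2 + \frac{-25 + c}{2 \left(-69 + c\right)}$ ($S{\left(c \right)} = -2 + \frac{\left(c - 25\right) \frac{1}{c - 69}}{2} = -2 + \frac{\left(-25 + c\right) \frac{1}{-69 + c}}{2} = -2 + \frac{\frac{1}{-69 + c} \left(-25 + c\right)}{2} = -2 + \frac{-25 + c}{2 \left(-69 + c\right)}$)
$- S{\left(Z \right)} = - \frac{251 - 411}{2 \left(-69 + 137\right)} = - \frac{251 - 411}{2 \cdot 68} = - \frac{-160}{2 \cdot 68} = \left(-1\right) \left(- \frac{20}{17}\right) = \frac{20}{17}$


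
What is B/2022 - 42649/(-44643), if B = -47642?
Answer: -113369196/5014897 ≈ -22.606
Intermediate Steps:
B/2022 - 42649/(-44643) = -47642/2022 - 42649/(-44643) = -47642*1/2022 - 42649*(-1/44643) = -23821/1011 + 42649/44643 = -113369196/5014897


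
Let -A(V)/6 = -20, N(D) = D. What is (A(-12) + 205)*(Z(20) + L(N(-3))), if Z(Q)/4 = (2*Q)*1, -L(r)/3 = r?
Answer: 54925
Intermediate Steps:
L(r) = -3*r
Z(Q) = 8*Q (Z(Q) = 4*((2*Q)*1) = 4*(2*Q) = 8*Q)
A(V) = 120 (A(V) = -6*(-20) = 120)
(A(-12) + 205)*(Z(20) + L(N(-3))) = (120 + 205)*(8*20 - 3*(-3)) = 325*(160 + 9) = 325*169 = 54925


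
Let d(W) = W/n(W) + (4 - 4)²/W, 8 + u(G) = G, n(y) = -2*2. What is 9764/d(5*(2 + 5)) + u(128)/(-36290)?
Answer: -141734644/127015 ≈ -1115.9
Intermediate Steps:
n(y) = -4
u(G) = -8 + G
d(W) = -W/4 (d(W) = W/(-4) + (4 - 4)²/W = W*(-¼) + 0²/W = -W/4 + 0/W = -W/4 + 0 = -W/4)
9764/d(5*(2 + 5)) + u(128)/(-36290) = 9764/((-5*(2 + 5)/4)) + (-8 + 128)/(-36290) = 9764/((-5*7/4)) + 120*(-1/36290) = 9764/((-¼*35)) - 12/3629 = 9764/(-35/4) - 12/3629 = 9764*(-4/35) - 12/3629 = -39056/35 - 12/3629 = -141734644/127015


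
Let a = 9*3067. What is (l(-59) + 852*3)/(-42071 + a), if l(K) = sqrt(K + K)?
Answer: -639/3617 - I*sqrt(118)/14468 ≈ -0.17667 - 0.00075081*I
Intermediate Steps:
l(K) = sqrt(2)*sqrt(K) (l(K) = sqrt(2*K) = sqrt(2)*sqrt(K))
a = 27603
(l(-59) + 852*3)/(-42071 + a) = (sqrt(2)*sqrt(-59) + 852*3)/(-42071 + 27603) = (sqrt(2)*(I*sqrt(59)) + 2556)/(-14468) = (I*sqrt(118) + 2556)*(-1/14468) = (2556 + I*sqrt(118))*(-1/14468) = -639/3617 - I*sqrt(118)/14468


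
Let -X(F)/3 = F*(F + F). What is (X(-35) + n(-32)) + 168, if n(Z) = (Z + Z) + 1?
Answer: -7245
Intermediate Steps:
X(F) = -6*F**2 (X(F) = -3*F*(F + F) = -3*F*2*F = -6*F**2)
n(Z) = 1 + 2*Z (n(Z) = 2*Z + 1 = 1 + 2*Z)
(X(-35) + n(-32)) + 168 = (-6*(-35)**2 + (1 + 2*(-32))) + 168 = (-6*1225 + (1 - 64)) + 168 = (-7350 - 63) + 168 = -7413 + 168 = -7245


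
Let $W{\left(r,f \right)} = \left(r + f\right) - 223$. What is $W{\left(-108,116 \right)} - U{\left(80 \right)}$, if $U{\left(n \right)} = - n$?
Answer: $-135$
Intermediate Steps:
$W{\left(r,f \right)} = -223 + f + r$ ($W{\left(r,f \right)} = \left(f + r\right) - 223 = -223 + f + r$)
$W{\left(-108,116 \right)} - U{\left(80 \right)} = \left(-223 + 116 - 108\right) - \left(-1\right) 80 = -215 - -80 = -215 + 80 = -135$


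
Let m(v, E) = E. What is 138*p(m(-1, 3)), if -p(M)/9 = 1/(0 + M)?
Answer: -414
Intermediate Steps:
p(M) = -9/M (p(M) = -9/(0 + M) = -9/M)
138*p(m(-1, 3)) = 138*(-9/3) = 138*(-9*⅓) = 138*(-3) = -414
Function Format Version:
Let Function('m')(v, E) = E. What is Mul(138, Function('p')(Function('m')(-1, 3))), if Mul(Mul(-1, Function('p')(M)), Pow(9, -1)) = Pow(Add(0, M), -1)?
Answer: -414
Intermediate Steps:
Function('p')(M) = Mul(-9, Pow(M, -1)) (Function('p')(M) = Mul(-9, Pow(Add(0, M), -1)) = Mul(-9, Pow(M, -1)))
Mul(138, Function('p')(Function('m')(-1, 3))) = Mul(138, Mul(-9, Pow(3, -1))) = Mul(138, Mul(-9, Rational(1, 3))) = Mul(138, -3) = -414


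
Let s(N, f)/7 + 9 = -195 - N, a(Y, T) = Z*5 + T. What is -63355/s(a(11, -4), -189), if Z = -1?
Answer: 12671/273 ≈ 46.414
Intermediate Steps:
a(Y, T) = -5 + T (a(Y, T) = -1*5 + T = -5 + T)
s(N, f) = -1428 - 7*N (s(N, f) = -63 + 7*(-195 - N) = -63 + (-1365 - 7*N) = -1428 - 7*N)
-63355/s(a(11, -4), -189) = -63355/(-1428 - 7*(-5 - 4)) = -63355/(-1428 - 7*(-9)) = -63355/(-1428 + 63) = -63355/(-1365) = -63355*(-1/1365) = 12671/273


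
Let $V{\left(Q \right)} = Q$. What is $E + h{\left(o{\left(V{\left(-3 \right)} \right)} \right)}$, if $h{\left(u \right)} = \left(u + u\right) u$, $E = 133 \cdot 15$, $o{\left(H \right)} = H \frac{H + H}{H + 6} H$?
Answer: $2643$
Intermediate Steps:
$o{\left(H \right)} = \frac{2 H^{3}}{6 + H}$ ($o{\left(H \right)} = H \frac{2 H}{6 + H} H = \frac{2 H^{2}}{6 + H} H = \frac{2 H^{3}}{6 + H}$)
$E = 1995$
$h{\left(u \right)} = 2 u^{2}$ ($h{\left(u \right)} = 2 u u = 2 u^{2}$)
$E + h{\left(o{\left(V{\left(-3 \right)} \right)} \right)} = 1995 + 2 \left(\frac{2 \left(-3\right)^{3}}{6 - 3}\right)^{2} = 1995 + 2 \left(2 \left(-27\right) \frac{1}{3}\right)^{2} = 1995 + 2 \left(-18\right)^{2} = 1995 + 2 \cdot 324 = 1995 + 648 = 2643$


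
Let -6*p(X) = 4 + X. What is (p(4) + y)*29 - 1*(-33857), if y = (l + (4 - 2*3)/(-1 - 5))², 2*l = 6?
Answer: 307265/9 ≈ 34141.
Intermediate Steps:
l = 3 (l = (½)*6 = 3)
p(X) = -⅔ - X/6 (p(X) = -(4 + X)/6 = -⅔ - X/6)
y = 100/9 (y = (3 + (4 - 2*3)/(-1 - 5))² = (3 + (4 - 6)/(-6))² = (3 - 2*(-⅙))² = (3 + ⅓)² = (10/3)² = 100/9 ≈ 11.111)
(p(4) + y)*29 - 1*(-33857) = ((-⅔ - ⅙*4) + 100/9)*29 - 1*(-33857) = ((-⅔ - ⅔) + 100/9)*29 + 33857 = (-4/3 + 100/9)*29 + 33857 = (88/9)*29 + 33857 = 2552/9 + 33857 = 307265/9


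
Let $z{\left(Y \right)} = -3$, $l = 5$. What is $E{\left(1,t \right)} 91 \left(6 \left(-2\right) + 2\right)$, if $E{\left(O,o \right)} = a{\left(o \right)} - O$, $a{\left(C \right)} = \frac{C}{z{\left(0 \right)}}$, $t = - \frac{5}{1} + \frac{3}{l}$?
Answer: $- \frac{1274}{3} \approx -424.67$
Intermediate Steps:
$t = - \frac{22}{5}$ ($t = - \frac{5}{1} + \frac{3}{5} = \left(-5\right) 1 + 3 \cdot \frac{1}{5} = -5 + \frac{3}{5} = - \frac{22}{5} \approx -4.4$)
$a{\left(C \right)} = - \frac{C}{3}$ ($a{\left(C \right)} = \frac{C}{-3} = C \left(- \frac{1}{3}\right) = - \frac{C}{3}$)
$E{\left(O,o \right)} = - O - \frac{o}{3}$ ($E{\left(O,o \right)} = - \frac{o}{3} - O = - O - \frac{o}{3}$)
$E{\left(1,t \right)} 91 \left(6 \left(-2\right) + 2\right) = \left(\left(-1\right) 1 - - \frac{22}{15}\right) 91 \left(6 \left(-2\right) + 2\right) = \left(-1 + \frac{22}{15}\right) 91 \left(-12 + 2\right) = \frac{7}{15} \cdot 91 \left(-10\right) = \frac{637}{15} \left(-10\right) = - \frac{1274}{3}$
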